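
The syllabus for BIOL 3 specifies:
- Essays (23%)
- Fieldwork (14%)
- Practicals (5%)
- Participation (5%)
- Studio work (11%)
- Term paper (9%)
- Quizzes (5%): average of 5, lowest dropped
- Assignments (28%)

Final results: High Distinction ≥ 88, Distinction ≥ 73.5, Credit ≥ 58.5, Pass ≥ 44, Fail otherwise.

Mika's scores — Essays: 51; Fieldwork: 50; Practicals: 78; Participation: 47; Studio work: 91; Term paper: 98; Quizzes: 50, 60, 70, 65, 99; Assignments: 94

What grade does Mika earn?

Quizzes: drop 50 → average of remaining 4 = 294/4 = 73.5
Weighted total:
  Essays 51 × 0.23 = 11.73
  Fieldwork 50 × 0.14 = 7
  Practicals 78 × 0.05 = 3.9
  Participation 47 × 0.05 = 2.35
  Studio work 91 × 0.11 = 10.01
  Term paper 98 × 0.09 = 8.82
  Quizzes 73.5 × 0.05 = 3.675
  Assignments 94 × 0.28 = 26.32
Sum = 73.805
73.805 is ≥ 73.5 and < 88 → Distinction

Distinction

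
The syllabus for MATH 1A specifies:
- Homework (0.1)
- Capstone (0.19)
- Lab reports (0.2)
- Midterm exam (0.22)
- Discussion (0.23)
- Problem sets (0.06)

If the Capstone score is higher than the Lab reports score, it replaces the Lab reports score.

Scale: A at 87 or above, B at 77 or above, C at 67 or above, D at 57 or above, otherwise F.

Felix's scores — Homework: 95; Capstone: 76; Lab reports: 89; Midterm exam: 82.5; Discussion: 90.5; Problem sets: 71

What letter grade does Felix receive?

B

Capstone (76) ≤ Lab reports (89), so Lab reports stays at 89.
Weighted total:
  Homework 95 × 0.1 = 9.5
  Capstone 76 × 0.19 = 14.44
  Lab reports 89 × 0.2 = 17.8
  Midterm exam 82.5 × 0.22 = 18.15
  Discussion 90.5 × 0.23 = 20.815
  Problem sets 71 × 0.06 = 4.26
Sum = 84.965
84.965 is ≥ 77 and < 87 → B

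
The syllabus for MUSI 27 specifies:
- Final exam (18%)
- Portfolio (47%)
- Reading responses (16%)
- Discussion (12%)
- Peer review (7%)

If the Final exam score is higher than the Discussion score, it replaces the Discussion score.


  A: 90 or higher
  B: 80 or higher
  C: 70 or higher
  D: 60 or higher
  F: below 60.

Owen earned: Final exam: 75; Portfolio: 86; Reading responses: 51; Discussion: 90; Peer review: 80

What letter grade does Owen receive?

Final exam (75) ≤ Discussion (90), so Discussion stays at 90.
Weighted total:
  Final exam 75 × 0.18 = 13.5
  Portfolio 86 × 0.47 = 40.42
  Reading responses 51 × 0.16 = 8.16
  Discussion 90 × 0.12 = 10.8
  Peer review 80 × 0.07 = 5.6
Sum = 78.48
78.48 is ≥ 70 and < 80 → C

C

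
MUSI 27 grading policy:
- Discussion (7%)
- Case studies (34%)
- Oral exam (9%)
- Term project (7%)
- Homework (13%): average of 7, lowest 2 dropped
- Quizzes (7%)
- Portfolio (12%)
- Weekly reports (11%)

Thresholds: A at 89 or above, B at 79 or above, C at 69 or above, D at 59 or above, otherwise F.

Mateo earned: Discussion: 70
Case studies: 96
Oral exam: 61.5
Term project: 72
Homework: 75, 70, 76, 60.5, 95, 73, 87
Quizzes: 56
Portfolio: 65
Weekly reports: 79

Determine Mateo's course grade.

Homework: drop 60.5, 70 → average of remaining 5 = 406/5 = 81.2
Weighted total:
  Discussion 70 × 0.07 = 4.9
  Case studies 96 × 0.34 = 32.64
  Oral exam 61.5 × 0.09 = 5.535
  Term project 72 × 0.07 = 5.04
  Homework 81.2 × 0.13 = 10.556
  Quizzes 56 × 0.07 = 3.92
  Portfolio 65 × 0.12 = 7.8
  Weekly reports 79 × 0.11 = 8.69
Sum = 79.081
79.081 is ≥ 79 and < 89 → B

B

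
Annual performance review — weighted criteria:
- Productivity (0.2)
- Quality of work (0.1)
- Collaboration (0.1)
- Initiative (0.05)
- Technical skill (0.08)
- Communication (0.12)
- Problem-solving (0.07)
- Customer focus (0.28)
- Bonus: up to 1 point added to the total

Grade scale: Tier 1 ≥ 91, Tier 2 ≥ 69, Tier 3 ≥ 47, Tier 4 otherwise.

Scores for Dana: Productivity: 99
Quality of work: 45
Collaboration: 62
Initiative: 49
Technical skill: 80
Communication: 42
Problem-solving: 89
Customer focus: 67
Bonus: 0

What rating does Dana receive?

Tier 2

Weighted total:
  Productivity 99 × 0.2 = 19.8
  Quality of work 45 × 0.1 = 4.5
  Collaboration 62 × 0.1 = 6.2
  Initiative 49 × 0.05 = 2.45
  Technical skill 80 × 0.08 = 6.4
  Communication 42 × 0.12 = 5.04
  Problem-solving 89 × 0.07 = 6.23
  Customer focus 67 × 0.28 = 18.76
Sum = 69.38
Bonus: 69.38 + 0 = 69.38
69.38 is ≥ 69 and < 91 → Tier 2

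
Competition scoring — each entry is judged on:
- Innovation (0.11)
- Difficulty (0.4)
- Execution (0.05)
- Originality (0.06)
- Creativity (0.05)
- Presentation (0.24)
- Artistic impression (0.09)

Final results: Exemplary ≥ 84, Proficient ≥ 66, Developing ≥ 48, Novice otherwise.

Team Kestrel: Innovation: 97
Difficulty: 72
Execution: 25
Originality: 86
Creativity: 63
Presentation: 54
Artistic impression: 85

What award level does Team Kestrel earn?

Proficient

Weighted total:
  Innovation 97 × 0.11 = 10.67
  Difficulty 72 × 0.4 = 28.8
  Execution 25 × 0.05 = 1.25
  Originality 86 × 0.06 = 5.16
  Creativity 63 × 0.05 = 3.15
  Presentation 54 × 0.24 = 12.96
  Artistic impression 85 × 0.09 = 7.65
Sum = 69.64
69.64 is ≥ 66 and < 84 → Proficient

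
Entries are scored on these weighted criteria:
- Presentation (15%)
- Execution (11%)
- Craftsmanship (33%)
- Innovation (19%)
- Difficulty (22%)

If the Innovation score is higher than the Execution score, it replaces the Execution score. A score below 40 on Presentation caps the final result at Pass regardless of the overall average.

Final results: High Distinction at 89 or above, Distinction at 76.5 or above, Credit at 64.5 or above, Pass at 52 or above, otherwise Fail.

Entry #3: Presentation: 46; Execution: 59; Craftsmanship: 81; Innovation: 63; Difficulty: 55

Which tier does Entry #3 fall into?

Credit

Innovation (63) > Execution (59), so Execution counts as 63.
Presentation score 46 ≥ 40: minimum met.
Weighted total:
  Presentation 46 × 0.15 = 6.9
  Execution 63 × 0.11 = 6.93
  Craftsmanship 81 × 0.33 = 26.73
  Innovation 63 × 0.19 = 11.97
  Difficulty 55 × 0.22 = 12.1
Sum = 64.63
64.63 is ≥ 64.5 and < 76.5 → Credit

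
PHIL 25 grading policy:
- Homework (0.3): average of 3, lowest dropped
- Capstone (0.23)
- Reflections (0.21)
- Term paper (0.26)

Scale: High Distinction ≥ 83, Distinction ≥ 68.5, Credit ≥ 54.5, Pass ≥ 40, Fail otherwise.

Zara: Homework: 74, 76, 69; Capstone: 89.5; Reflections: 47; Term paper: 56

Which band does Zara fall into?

Credit

Homework: drop 69 → average of remaining 2 = 150/2 = 75
Weighted total:
  Homework 75 × 0.3 = 22.5
  Capstone 89.5 × 0.23 = 20.585
  Reflections 47 × 0.21 = 9.87
  Term paper 56 × 0.26 = 14.56
Sum = 67.515
67.515 is ≥ 54.5 and < 68.5 → Credit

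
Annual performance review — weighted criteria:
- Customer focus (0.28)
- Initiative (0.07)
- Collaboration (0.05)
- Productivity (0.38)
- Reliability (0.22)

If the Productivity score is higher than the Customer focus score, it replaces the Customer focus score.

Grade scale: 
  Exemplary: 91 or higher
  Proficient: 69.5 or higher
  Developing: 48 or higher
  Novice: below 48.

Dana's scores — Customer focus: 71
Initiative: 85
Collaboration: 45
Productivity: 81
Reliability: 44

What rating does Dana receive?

Productivity (81) > Customer focus (71), so Customer focus counts as 81.
Weighted total:
  Customer focus 81 × 0.28 = 22.68
  Initiative 85 × 0.07 = 5.95
  Collaboration 45 × 0.05 = 2.25
  Productivity 81 × 0.38 = 30.78
  Reliability 44 × 0.22 = 9.68
Sum = 71.34
71.34 is ≥ 69.5 and < 91 → Proficient

Proficient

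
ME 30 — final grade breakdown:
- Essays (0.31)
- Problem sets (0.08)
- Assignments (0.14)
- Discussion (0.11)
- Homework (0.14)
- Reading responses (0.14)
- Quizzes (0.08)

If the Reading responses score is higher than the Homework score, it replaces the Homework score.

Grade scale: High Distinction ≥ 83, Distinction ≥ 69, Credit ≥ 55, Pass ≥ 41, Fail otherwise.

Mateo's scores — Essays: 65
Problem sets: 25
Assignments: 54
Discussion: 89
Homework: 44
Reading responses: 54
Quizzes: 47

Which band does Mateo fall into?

Reading responses (54) > Homework (44), so Homework counts as 54.
Weighted total:
  Essays 65 × 0.31 = 20.15
  Problem sets 25 × 0.08 = 2
  Assignments 54 × 0.14 = 7.56
  Discussion 89 × 0.11 = 9.79
  Homework 54 × 0.14 = 7.56
  Reading responses 54 × 0.14 = 7.56
  Quizzes 47 × 0.08 = 3.76
Sum = 58.38
58.38 is ≥ 55 and < 69 → Credit

Credit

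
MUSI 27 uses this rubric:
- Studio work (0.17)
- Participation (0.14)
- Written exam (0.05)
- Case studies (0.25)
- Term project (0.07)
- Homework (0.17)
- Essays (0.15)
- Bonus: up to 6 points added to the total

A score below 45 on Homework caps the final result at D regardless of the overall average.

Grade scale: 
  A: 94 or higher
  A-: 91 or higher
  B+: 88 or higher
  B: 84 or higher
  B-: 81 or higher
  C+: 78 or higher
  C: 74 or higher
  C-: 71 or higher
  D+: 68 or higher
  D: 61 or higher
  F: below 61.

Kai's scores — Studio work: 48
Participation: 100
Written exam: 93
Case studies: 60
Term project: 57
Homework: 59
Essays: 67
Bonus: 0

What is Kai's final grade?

D

Homework score 59 ≥ 45: minimum met.
Weighted total:
  Studio work 48 × 0.17 = 8.16
  Participation 100 × 0.14 = 14
  Written exam 93 × 0.05 = 4.65
  Case studies 60 × 0.25 = 15
  Term project 57 × 0.07 = 3.99
  Homework 59 × 0.17 = 10.03
  Essays 67 × 0.15 = 10.05
Sum = 65.88
Bonus: 65.88 + 0 = 65.88
65.88 is ≥ 61 and < 68 → D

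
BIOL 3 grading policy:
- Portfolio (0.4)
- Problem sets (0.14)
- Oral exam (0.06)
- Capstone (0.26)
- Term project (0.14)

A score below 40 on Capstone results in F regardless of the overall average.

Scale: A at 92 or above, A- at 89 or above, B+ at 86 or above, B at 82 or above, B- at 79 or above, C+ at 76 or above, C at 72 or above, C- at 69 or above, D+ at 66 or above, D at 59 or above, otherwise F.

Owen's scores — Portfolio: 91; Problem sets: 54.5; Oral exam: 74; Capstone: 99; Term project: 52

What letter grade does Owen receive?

Capstone score 99 ≥ 40: minimum met.
Weighted total:
  Portfolio 91 × 0.4 = 36.4
  Problem sets 54.5 × 0.14 = 7.63
  Oral exam 74 × 0.06 = 4.44
  Capstone 99 × 0.26 = 25.74
  Term project 52 × 0.14 = 7.28
Sum = 81.49
81.49 is ≥ 79 and < 82 → B-

B-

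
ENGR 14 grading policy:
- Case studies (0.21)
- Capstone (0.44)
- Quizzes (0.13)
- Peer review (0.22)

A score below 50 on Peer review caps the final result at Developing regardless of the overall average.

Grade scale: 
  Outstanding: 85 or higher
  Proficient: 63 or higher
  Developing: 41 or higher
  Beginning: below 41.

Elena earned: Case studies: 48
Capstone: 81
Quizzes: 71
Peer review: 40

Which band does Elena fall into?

Developing

Peer review score 40 < 50: minimum not met.
Weighted total:
  Case studies 48 × 0.21 = 10.08
  Capstone 81 × 0.44 = 35.64
  Quizzes 71 × 0.13 = 9.23
  Peer review 40 × 0.22 = 8.8
Sum = 63.75
63.75 would be Proficient; cap at Developing applies → Developing.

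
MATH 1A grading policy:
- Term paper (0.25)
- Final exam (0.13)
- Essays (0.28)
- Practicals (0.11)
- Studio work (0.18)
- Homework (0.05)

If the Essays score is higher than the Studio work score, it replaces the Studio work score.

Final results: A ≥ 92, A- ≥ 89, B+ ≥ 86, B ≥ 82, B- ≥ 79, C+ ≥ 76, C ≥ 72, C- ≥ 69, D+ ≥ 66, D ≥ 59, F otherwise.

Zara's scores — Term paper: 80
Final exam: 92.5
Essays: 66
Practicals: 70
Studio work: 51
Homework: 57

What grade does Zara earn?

Essays (66) > Studio work (51), so Studio work counts as 66.
Weighted total:
  Term paper 80 × 0.25 = 20
  Final exam 92.5 × 0.13 = 12.025
  Essays 66 × 0.28 = 18.48
  Practicals 70 × 0.11 = 7.7
  Studio work 66 × 0.18 = 11.88
  Homework 57 × 0.05 = 2.85
Sum = 72.935
72.935 is ≥ 72 and < 76 → C

C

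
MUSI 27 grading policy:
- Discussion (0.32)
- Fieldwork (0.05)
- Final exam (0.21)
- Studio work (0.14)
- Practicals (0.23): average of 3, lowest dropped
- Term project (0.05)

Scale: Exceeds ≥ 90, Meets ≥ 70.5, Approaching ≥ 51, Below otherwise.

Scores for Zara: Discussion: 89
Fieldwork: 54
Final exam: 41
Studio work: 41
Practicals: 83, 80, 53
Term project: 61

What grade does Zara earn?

Practicals: drop 53 → average of remaining 2 = 163/2 = 81.5
Weighted total:
  Discussion 89 × 0.32 = 28.48
  Fieldwork 54 × 0.05 = 2.7
  Final exam 41 × 0.21 = 8.61
  Studio work 41 × 0.14 = 5.74
  Practicals 81.5 × 0.23 = 18.745
  Term project 61 × 0.05 = 3.05
Sum = 67.325
67.325 is ≥ 51 and < 70.5 → Approaching

Approaching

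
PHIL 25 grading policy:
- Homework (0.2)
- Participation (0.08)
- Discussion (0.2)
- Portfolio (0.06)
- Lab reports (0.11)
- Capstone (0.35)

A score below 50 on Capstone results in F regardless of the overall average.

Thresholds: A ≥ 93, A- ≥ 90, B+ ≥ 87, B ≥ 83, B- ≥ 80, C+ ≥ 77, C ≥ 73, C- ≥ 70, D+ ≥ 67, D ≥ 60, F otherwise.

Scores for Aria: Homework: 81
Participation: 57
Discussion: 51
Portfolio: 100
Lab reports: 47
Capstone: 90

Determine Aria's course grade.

C

Capstone score 90 ≥ 50: minimum met.
Weighted total:
  Homework 81 × 0.2 = 16.2
  Participation 57 × 0.08 = 4.56
  Discussion 51 × 0.2 = 10.2
  Portfolio 100 × 0.06 = 6
  Lab reports 47 × 0.11 = 5.17
  Capstone 90 × 0.35 = 31.5
Sum = 73.63
73.63 is ≥ 73 and < 77 → C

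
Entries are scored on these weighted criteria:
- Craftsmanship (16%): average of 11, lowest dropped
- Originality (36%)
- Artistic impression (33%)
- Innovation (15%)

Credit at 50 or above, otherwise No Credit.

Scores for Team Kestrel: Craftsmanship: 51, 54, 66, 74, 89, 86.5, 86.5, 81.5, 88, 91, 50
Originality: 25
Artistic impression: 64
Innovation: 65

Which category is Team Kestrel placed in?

Credit

Craftsmanship: drop 50 → average of remaining 10 = 767.5/10 = 76.75
Weighted total:
  Craftsmanship 76.75 × 0.16 = 12.28
  Originality 25 × 0.36 = 9
  Artistic impression 64 × 0.33 = 21.12
  Innovation 65 × 0.15 = 9.75
Sum = 52.15
52.15 ≥ 50 → Credit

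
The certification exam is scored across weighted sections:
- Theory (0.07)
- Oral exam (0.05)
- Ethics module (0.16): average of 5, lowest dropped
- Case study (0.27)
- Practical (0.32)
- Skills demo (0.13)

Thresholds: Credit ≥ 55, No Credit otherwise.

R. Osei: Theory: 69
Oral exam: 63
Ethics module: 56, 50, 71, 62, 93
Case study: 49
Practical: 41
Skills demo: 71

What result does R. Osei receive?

No Credit

Ethics module: drop 50 → average of remaining 4 = 282/4 = 70.5
Weighted total:
  Theory 69 × 0.07 = 4.83
  Oral exam 63 × 0.05 = 3.15
  Ethics module 70.5 × 0.16 = 11.28
  Case study 49 × 0.27 = 13.23
  Practical 41 × 0.32 = 13.12
  Skills demo 71 × 0.13 = 9.23
Sum = 54.84
54.84 < 55 → No Credit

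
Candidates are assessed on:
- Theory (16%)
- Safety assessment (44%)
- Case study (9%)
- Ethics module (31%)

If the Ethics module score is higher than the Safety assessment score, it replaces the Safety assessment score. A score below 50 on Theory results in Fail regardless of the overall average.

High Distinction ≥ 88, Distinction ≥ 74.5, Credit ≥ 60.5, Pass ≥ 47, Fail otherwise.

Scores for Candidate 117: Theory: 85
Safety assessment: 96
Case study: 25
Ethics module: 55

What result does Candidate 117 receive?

Ethics module (55) ≤ Safety assessment (96), so Safety assessment stays at 96.
Theory score 85 ≥ 50: minimum met.
Weighted total:
  Theory 85 × 0.16 = 13.6
  Safety assessment 96 × 0.44 = 42.24
  Case study 25 × 0.09 = 2.25
  Ethics module 55 × 0.31 = 17.05
Sum = 75.14
75.14 is ≥ 74.5 and < 88 → Distinction

Distinction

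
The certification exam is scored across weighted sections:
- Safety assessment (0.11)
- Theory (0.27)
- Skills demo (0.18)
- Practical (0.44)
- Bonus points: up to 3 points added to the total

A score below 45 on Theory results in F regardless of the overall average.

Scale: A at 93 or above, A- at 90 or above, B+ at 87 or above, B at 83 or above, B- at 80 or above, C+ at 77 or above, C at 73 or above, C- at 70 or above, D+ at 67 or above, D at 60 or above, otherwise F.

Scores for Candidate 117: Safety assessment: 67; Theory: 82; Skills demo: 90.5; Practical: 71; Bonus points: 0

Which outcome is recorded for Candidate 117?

Theory score 82 ≥ 45: minimum met.
Weighted total:
  Safety assessment 67 × 0.11 = 7.37
  Theory 82 × 0.27 = 22.14
  Skills demo 90.5 × 0.18 = 16.29
  Practical 71 × 0.44 = 31.24
Sum = 77.04
Bonus points: 77.04 + 0 = 77.04
77.04 is ≥ 77 and < 80 → C+

C+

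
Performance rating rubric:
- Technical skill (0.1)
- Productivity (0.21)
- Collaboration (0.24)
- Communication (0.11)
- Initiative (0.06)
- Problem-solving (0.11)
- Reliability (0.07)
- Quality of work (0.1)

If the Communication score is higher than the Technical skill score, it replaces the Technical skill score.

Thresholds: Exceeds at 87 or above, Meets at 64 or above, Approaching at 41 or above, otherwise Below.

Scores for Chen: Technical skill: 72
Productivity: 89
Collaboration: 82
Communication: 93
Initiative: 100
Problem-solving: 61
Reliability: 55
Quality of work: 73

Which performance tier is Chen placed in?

Meets

Communication (93) > Technical skill (72), so Technical skill counts as 93.
Weighted total:
  Technical skill 93 × 0.1 = 9.3
  Productivity 89 × 0.21 = 18.69
  Collaboration 82 × 0.24 = 19.68
  Communication 93 × 0.11 = 10.23
  Initiative 100 × 0.06 = 6
  Problem-solving 61 × 0.11 = 6.71
  Reliability 55 × 0.07 = 3.85
  Quality of work 73 × 0.1 = 7.3
Sum = 81.76
81.76 is ≥ 64 and < 87 → Meets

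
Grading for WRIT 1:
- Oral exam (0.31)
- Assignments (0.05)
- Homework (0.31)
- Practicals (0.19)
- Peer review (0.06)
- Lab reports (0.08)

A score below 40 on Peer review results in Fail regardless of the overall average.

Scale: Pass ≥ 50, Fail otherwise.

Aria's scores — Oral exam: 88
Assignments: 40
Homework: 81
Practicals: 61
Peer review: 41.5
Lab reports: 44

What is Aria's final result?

Peer review score 41.5 ≥ 40: minimum met.
Weighted total:
  Oral exam 88 × 0.31 = 27.28
  Assignments 40 × 0.05 = 2
  Homework 81 × 0.31 = 25.11
  Practicals 61 × 0.19 = 11.59
  Peer review 41.5 × 0.06 = 2.49
  Lab reports 44 × 0.08 = 3.52
Sum = 71.99
71.99 ≥ 50 → Pass

Pass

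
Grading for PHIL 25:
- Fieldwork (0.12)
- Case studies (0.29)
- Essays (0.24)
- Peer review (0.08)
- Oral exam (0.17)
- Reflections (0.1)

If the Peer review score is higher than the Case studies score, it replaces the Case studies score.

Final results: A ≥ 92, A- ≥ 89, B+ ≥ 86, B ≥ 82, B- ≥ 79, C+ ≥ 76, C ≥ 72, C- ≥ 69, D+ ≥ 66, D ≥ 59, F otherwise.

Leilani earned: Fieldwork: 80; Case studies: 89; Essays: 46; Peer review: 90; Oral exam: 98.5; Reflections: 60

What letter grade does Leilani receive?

Peer review (90) > Case studies (89), so Case studies counts as 90.
Weighted total:
  Fieldwork 80 × 0.12 = 9.6
  Case studies 90 × 0.29 = 26.1
  Essays 46 × 0.24 = 11.04
  Peer review 90 × 0.08 = 7.2
  Oral exam 98.5 × 0.17 = 16.745
  Reflections 60 × 0.1 = 6
Sum = 76.685
76.685 is ≥ 76 and < 79 → C+

C+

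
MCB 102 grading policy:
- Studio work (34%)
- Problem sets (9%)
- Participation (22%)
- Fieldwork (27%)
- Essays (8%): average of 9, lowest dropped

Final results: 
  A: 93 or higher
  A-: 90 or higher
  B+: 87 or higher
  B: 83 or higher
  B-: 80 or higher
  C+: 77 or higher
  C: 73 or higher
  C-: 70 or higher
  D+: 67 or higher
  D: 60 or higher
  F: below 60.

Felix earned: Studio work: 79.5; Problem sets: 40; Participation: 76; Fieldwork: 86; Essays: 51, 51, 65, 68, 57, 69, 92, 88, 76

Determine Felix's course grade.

C

Essays: drop 51 → average of remaining 8 = 566/8 = 70.75
Weighted total:
  Studio work 79.5 × 0.34 = 27.03
  Problem sets 40 × 0.09 = 3.6
  Participation 76 × 0.22 = 16.72
  Fieldwork 86 × 0.27 = 23.22
  Essays 70.75 × 0.08 = 5.66
Sum = 76.23
76.23 is ≥ 73 and < 77 → C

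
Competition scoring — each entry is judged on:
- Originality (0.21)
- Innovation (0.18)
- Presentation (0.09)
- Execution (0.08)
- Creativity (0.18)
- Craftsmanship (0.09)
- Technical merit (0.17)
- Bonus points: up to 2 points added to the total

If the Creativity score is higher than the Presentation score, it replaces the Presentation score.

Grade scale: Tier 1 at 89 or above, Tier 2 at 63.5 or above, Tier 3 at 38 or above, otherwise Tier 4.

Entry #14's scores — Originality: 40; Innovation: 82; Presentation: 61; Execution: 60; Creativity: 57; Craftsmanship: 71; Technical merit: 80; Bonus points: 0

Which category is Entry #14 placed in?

Creativity (57) ≤ Presentation (61), so Presentation stays at 61.
Weighted total:
  Originality 40 × 0.21 = 8.4
  Innovation 82 × 0.18 = 14.76
  Presentation 61 × 0.09 = 5.49
  Execution 60 × 0.08 = 4.8
  Creativity 57 × 0.18 = 10.26
  Craftsmanship 71 × 0.09 = 6.39
  Technical merit 80 × 0.17 = 13.6
Sum = 63.7
Bonus points: 63.7 + 0 = 63.7
63.7 is ≥ 63.5 and < 89 → Tier 2

Tier 2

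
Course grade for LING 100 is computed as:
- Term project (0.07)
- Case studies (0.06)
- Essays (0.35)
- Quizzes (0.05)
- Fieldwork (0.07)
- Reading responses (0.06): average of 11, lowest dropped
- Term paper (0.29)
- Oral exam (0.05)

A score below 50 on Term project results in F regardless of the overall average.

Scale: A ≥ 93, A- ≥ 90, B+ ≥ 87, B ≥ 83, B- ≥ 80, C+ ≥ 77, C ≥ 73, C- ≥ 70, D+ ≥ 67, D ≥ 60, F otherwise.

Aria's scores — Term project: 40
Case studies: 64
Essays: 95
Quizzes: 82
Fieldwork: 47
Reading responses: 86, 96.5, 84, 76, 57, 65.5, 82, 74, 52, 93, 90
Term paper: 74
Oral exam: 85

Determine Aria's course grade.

F

Reading responses: drop 52 → average of remaining 10 = 804/10 = 80.4
Term project score 40 < 50: minimum not met.
Weighted total:
  Term project 40 × 0.07 = 2.8
  Case studies 64 × 0.06 = 3.84
  Essays 95 × 0.35 = 33.25
  Quizzes 82 × 0.05 = 4.1
  Fieldwork 47 × 0.07 = 3.29
  Reading responses 80.4 × 0.06 = 4.824
  Term paper 74 × 0.29 = 21.46
  Oral exam 85 × 0.05 = 4.25
Sum = 77.814
Because the Term project minimum was not met, the result is F.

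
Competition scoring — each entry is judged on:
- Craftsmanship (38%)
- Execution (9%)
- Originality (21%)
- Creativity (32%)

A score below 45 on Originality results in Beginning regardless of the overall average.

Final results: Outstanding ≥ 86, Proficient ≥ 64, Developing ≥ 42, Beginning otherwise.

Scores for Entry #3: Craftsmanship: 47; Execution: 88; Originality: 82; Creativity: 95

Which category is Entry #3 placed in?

Proficient

Originality score 82 ≥ 45: minimum met.
Weighted total:
  Craftsmanship 47 × 0.38 = 17.86
  Execution 88 × 0.09 = 7.92
  Originality 82 × 0.21 = 17.22
  Creativity 95 × 0.32 = 30.4
Sum = 73.4
73.4 is ≥ 64 and < 86 → Proficient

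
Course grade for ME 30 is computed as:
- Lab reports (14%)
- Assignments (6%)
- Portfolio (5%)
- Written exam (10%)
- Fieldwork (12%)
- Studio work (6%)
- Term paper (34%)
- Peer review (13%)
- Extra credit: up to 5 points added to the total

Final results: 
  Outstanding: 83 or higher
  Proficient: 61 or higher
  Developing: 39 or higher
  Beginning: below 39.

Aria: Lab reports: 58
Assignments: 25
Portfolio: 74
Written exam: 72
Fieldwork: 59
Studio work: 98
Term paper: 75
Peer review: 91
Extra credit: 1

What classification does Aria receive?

Proficient

Weighted total:
  Lab reports 58 × 0.14 = 8.12
  Assignments 25 × 0.06 = 1.5
  Portfolio 74 × 0.05 = 3.7
  Written exam 72 × 0.1 = 7.2
  Fieldwork 59 × 0.12 = 7.08
  Studio work 98 × 0.06 = 5.88
  Term paper 75 × 0.34 = 25.5
  Peer review 91 × 0.13 = 11.83
Sum = 70.81
Extra credit: 70.81 + 1 = 71.81
71.81 is ≥ 61 and < 83 → Proficient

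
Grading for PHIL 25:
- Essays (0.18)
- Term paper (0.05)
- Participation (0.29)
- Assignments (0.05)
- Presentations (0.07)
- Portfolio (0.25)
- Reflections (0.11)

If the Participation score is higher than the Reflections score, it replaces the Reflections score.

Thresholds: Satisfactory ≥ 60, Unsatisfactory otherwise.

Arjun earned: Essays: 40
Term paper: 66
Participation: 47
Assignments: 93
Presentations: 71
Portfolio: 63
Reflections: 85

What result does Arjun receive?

Unsatisfactory

Participation (47) ≤ Reflections (85), so Reflections stays at 85.
Weighted total:
  Essays 40 × 0.18 = 7.2
  Term paper 66 × 0.05 = 3.3
  Participation 47 × 0.29 = 13.63
  Assignments 93 × 0.05 = 4.65
  Presentations 71 × 0.07 = 4.97
  Portfolio 63 × 0.25 = 15.75
  Reflections 85 × 0.11 = 9.35
Sum = 58.85
58.85 < 60 → Unsatisfactory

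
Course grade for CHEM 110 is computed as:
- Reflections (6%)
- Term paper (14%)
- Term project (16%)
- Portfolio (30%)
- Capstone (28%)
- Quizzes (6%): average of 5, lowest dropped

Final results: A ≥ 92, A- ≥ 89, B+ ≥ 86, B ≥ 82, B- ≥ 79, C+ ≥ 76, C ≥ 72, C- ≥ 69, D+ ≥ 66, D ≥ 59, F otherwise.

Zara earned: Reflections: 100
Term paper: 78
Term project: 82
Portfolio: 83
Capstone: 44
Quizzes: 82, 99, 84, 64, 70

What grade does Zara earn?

C

Quizzes: drop 64 → average of remaining 4 = 335/4 = 83.75
Weighted total:
  Reflections 100 × 0.06 = 6
  Term paper 78 × 0.14 = 10.92
  Term project 82 × 0.16 = 13.12
  Portfolio 83 × 0.3 = 24.9
  Capstone 44 × 0.28 = 12.32
  Quizzes 83.75 × 0.06 = 5.025
Sum = 72.285
72.285 is ≥ 72 and < 76 → C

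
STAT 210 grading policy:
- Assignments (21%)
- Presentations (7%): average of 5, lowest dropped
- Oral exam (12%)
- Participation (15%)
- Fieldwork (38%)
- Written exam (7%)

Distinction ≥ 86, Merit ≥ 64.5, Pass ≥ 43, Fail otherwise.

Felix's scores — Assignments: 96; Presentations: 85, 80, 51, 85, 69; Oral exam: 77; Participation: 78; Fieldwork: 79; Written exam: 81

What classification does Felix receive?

Presentations: drop 51 → average of remaining 4 = 319/4 = 79.75
Weighted total:
  Assignments 96 × 0.21 = 20.16
  Presentations 79.75 × 0.07 = 5.5825
  Oral exam 77 × 0.12 = 9.24
  Participation 78 × 0.15 = 11.7
  Fieldwork 79 × 0.38 = 30.02
  Written exam 81 × 0.07 = 5.67
Sum = 82.3725
82.3725 is ≥ 64.5 and < 86 → Merit

Merit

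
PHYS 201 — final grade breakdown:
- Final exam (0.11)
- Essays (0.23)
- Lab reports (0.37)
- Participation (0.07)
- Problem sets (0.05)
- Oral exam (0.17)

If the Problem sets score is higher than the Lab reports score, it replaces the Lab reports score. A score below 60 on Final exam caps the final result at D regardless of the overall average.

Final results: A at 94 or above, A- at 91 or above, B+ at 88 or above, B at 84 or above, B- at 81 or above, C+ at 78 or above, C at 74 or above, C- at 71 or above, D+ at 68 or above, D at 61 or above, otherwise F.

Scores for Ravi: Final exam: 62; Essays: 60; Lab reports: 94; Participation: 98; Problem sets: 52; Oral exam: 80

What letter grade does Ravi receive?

C+

Problem sets (52) ≤ Lab reports (94), so Lab reports stays at 94.
Final exam score 62 ≥ 60: minimum met.
Weighted total:
  Final exam 62 × 0.11 = 6.82
  Essays 60 × 0.23 = 13.8
  Lab reports 94 × 0.37 = 34.78
  Participation 98 × 0.07 = 6.86
  Problem sets 52 × 0.05 = 2.6
  Oral exam 80 × 0.17 = 13.6
Sum = 78.46
78.46 is ≥ 78 and < 81 → C+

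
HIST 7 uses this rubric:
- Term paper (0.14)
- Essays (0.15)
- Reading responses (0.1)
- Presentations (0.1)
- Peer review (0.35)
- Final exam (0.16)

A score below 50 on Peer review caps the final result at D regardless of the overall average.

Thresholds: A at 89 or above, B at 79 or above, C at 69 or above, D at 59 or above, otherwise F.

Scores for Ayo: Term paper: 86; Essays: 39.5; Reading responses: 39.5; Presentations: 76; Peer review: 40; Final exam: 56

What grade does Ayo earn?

F

Peer review score 40 < 50: minimum not met.
Weighted total:
  Term paper 86 × 0.14 = 12.04
  Essays 39.5 × 0.15 = 5.925
  Reading responses 39.5 × 0.1 = 3.95
  Presentations 76 × 0.1 = 7.6
  Peer review 40 × 0.35 = 14
  Final exam 56 × 0.16 = 8.96
Sum = 52.475
52.475 would be F; cap at D applies → F.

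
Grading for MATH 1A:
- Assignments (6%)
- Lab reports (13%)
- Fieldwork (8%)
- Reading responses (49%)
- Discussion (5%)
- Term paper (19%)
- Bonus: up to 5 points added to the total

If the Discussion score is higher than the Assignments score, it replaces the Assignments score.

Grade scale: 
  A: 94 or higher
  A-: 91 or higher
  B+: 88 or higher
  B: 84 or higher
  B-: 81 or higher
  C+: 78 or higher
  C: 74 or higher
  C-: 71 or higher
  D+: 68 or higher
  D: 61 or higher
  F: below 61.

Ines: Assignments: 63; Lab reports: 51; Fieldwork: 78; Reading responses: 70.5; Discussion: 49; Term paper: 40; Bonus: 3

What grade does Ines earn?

D

Discussion (49) ≤ Assignments (63), so Assignments stays at 63.
Weighted total:
  Assignments 63 × 0.06 = 3.78
  Lab reports 51 × 0.13 = 6.63
  Fieldwork 78 × 0.08 = 6.24
  Reading responses 70.5 × 0.49 = 34.545
  Discussion 49 × 0.05 = 2.45
  Term paper 40 × 0.19 = 7.6
Sum = 61.245
Bonus: 61.245 + 3 = 64.245
64.245 is ≥ 61 and < 68 → D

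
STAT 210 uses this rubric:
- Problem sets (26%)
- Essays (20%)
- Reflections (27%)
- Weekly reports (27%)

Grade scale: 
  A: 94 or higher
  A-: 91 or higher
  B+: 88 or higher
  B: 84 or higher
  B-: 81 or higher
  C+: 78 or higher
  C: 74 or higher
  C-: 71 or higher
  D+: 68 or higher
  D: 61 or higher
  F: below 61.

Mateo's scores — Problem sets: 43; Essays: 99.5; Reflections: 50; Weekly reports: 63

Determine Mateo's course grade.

Weighted total:
  Problem sets 43 × 0.26 = 11.18
  Essays 99.5 × 0.2 = 19.9
  Reflections 50 × 0.27 = 13.5
  Weekly reports 63 × 0.27 = 17.01
Sum = 61.59
61.59 is ≥ 61 and < 68 → D

D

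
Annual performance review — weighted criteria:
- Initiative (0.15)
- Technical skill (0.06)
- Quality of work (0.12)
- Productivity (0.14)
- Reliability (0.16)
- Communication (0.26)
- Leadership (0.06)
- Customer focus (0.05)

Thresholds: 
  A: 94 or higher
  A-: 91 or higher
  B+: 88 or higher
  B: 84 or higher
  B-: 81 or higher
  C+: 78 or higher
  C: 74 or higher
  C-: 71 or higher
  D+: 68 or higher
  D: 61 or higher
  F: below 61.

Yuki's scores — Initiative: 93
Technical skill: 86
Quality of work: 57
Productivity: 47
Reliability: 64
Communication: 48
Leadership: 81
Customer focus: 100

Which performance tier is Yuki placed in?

Weighted total:
  Initiative 93 × 0.15 = 13.95
  Technical skill 86 × 0.06 = 5.16
  Quality of work 57 × 0.12 = 6.84
  Productivity 47 × 0.14 = 6.58
  Reliability 64 × 0.16 = 10.24
  Communication 48 × 0.26 = 12.48
  Leadership 81 × 0.06 = 4.86
  Customer focus 100 × 0.05 = 5
Sum = 65.11
65.11 is ≥ 61 and < 68 → D

D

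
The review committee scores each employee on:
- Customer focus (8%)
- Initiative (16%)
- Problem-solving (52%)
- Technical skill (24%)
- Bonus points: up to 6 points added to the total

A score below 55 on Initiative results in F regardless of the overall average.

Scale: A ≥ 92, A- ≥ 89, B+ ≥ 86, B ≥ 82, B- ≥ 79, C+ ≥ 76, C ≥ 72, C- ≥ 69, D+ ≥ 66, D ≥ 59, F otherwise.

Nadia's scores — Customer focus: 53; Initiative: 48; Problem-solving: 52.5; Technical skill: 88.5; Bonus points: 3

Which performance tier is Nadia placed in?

Initiative score 48 < 55: minimum not met.
Weighted total:
  Customer focus 53 × 0.08 = 4.24
  Initiative 48 × 0.16 = 7.68
  Problem-solving 52.5 × 0.52 = 27.3
  Technical skill 88.5 × 0.24 = 21.24
Sum = 60.46
Bonus points: 60.46 + 3 = 63.46
Because the Initiative minimum was not met, the result is F.

F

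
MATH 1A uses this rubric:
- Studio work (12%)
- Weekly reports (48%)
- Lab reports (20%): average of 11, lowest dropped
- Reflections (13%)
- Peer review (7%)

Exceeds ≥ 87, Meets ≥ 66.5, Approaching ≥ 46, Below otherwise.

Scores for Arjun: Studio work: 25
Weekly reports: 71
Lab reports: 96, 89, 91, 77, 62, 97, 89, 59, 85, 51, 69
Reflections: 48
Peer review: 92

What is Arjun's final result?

Approaching

Lab reports: drop 51 → average of remaining 10 = 814/10 = 81.4
Weighted total:
  Studio work 25 × 0.12 = 3
  Weekly reports 71 × 0.48 = 34.08
  Lab reports 81.4 × 0.2 = 16.28
  Reflections 48 × 0.13 = 6.24
  Peer review 92 × 0.07 = 6.44
Sum = 66.04
66.04 is ≥ 46 and < 66.5 → Approaching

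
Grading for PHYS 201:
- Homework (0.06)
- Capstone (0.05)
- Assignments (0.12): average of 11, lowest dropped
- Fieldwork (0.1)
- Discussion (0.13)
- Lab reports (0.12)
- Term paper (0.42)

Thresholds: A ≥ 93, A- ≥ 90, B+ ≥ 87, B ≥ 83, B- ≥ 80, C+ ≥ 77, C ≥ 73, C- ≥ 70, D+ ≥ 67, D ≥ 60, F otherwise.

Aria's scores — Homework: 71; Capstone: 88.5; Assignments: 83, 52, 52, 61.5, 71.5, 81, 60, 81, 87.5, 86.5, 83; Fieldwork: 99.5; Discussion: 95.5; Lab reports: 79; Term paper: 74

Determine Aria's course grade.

B-

Assignments: drop 52 → average of remaining 10 = 747/10 = 74.7
Weighted total:
  Homework 71 × 0.06 = 4.26
  Capstone 88.5 × 0.05 = 4.425
  Assignments 74.7 × 0.12 = 8.964
  Fieldwork 99.5 × 0.1 = 9.95
  Discussion 95.5 × 0.13 = 12.415
  Lab reports 79 × 0.12 = 9.48
  Term paper 74 × 0.42 = 31.08
Sum = 80.574
80.574 is ≥ 80 and < 83 → B-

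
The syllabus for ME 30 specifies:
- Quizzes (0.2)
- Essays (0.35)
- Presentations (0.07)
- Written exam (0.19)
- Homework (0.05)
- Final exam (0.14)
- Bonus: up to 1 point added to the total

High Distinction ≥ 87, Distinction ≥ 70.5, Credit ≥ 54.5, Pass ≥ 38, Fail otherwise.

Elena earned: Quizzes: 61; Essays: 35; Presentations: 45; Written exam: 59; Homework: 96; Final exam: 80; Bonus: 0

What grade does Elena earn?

Credit

Weighted total:
  Quizzes 61 × 0.2 = 12.2
  Essays 35 × 0.35 = 12.25
  Presentations 45 × 0.07 = 3.15
  Written exam 59 × 0.19 = 11.21
  Homework 96 × 0.05 = 4.8
  Final exam 80 × 0.14 = 11.2
Sum = 54.81
Bonus: 54.81 + 0 = 54.81
54.81 is ≥ 54.5 and < 70.5 → Credit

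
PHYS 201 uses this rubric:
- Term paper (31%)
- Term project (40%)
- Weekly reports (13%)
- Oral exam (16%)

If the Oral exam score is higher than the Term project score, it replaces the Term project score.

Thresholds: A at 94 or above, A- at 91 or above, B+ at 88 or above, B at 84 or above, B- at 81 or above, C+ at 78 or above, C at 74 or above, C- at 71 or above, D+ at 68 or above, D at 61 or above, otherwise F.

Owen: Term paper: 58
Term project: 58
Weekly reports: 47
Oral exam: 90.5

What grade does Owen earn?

C

Oral exam (90.5) > Term project (58), so Term project counts as 90.5.
Weighted total:
  Term paper 58 × 0.31 = 17.98
  Term project 90.5 × 0.4 = 36.2
  Weekly reports 47 × 0.13 = 6.11
  Oral exam 90.5 × 0.16 = 14.48
Sum = 74.77
74.77 is ≥ 74 and < 78 → C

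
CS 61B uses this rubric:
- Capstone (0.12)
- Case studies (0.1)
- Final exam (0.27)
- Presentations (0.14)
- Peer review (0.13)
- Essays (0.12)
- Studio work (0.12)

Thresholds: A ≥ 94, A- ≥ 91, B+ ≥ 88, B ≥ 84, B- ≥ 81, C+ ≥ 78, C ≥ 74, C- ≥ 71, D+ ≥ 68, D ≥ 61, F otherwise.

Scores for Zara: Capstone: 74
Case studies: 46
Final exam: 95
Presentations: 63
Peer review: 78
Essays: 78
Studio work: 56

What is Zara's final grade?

C

Weighted total:
  Capstone 74 × 0.12 = 8.88
  Case studies 46 × 0.1 = 4.6
  Final exam 95 × 0.27 = 25.65
  Presentations 63 × 0.14 = 8.82
  Peer review 78 × 0.13 = 10.14
  Essays 78 × 0.12 = 9.36
  Studio work 56 × 0.12 = 6.72
Sum = 74.17
74.17 is ≥ 74 and < 78 → C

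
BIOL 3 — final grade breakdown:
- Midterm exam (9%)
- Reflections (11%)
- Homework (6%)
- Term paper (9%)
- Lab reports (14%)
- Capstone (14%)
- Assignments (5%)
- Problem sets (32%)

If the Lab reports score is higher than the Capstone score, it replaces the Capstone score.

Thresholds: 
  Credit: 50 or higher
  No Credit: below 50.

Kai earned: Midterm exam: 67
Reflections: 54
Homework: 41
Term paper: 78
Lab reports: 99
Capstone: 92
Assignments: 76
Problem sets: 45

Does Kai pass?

Credit

Lab reports (99) > Capstone (92), so Capstone counts as 99.
Weighted total:
  Midterm exam 67 × 0.09 = 6.03
  Reflections 54 × 0.11 = 5.94
  Homework 41 × 0.06 = 2.46
  Term paper 78 × 0.09 = 7.02
  Lab reports 99 × 0.14 = 13.86
  Capstone 99 × 0.14 = 13.86
  Assignments 76 × 0.05 = 3.8
  Problem sets 45 × 0.32 = 14.4
Sum = 67.37
67.37 ≥ 50 → Credit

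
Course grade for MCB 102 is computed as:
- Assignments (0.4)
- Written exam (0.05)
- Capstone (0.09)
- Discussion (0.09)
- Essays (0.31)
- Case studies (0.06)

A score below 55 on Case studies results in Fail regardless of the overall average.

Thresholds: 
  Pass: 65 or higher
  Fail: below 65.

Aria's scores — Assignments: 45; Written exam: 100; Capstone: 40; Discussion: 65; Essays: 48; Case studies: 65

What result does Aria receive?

Fail

Case studies score 65 ≥ 55: minimum met.
Weighted total:
  Assignments 45 × 0.4 = 18
  Written exam 100 × 0.05 = 5
  Capstone 40 × 0.09 = 3.6
  Discussion 65 × 0.09 = 5.85
  Essays 48 × 0.31 = 14.88
  Case studies 65 × 0.06 = 3.9
Sum = 51.23
51.23 < 65 → Fail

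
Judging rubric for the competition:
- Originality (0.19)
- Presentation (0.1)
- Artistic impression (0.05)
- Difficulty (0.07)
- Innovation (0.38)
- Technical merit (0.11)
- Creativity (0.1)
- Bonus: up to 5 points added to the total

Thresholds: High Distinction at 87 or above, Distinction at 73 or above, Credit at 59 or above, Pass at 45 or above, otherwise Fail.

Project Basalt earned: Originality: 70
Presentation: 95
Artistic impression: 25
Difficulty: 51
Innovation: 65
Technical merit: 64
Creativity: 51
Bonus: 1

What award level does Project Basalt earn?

Weighted total:
  Originality 70 × 0.19 = 13.3
  Presentation 95 × 0.1 = 9.5
  Artistic impression 25 × 0.05 = 1.25
  Difficulty 51 × 0.07 = 3.57
  Innovation 65 × 0.38 = 24.7
  Technical merit 64 × 0.11 = 7.04
  Creativity 51 × 0.1 = 5.1
Sum = 64.46
Bonus: 64.46 + 1 = 65.46
65.46 is ≥ 59 and < 73 → Credit

Credit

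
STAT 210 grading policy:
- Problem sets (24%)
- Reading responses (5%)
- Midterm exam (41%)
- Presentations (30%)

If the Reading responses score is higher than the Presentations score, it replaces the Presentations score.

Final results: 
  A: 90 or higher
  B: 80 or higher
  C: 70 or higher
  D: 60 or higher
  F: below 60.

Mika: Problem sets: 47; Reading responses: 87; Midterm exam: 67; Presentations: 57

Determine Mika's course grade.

D

Reading responses (87) > Presentations (57), so Presentations counts as 87.
Weighted total:
  Problem sets 47 × 0.24 = 11.28
  Reading responses 87 × 0.05 = 4.35
  Midterm exam 67 × 0.41 = 27.47
  Presentations 87 × 0.3 = 26.1
Sum = 69.2
69.2 is ≥ 60 and < 70 → D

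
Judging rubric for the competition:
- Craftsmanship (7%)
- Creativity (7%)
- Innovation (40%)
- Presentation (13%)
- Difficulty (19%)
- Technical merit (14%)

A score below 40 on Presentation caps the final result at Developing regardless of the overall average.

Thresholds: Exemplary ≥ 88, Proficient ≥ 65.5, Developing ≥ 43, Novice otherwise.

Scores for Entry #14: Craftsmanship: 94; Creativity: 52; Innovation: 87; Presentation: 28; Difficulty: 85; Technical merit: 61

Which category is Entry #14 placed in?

Presentation score 28 < 40: minimum not met.
Weighted total:
  Craftsmanship 94 × 0.07 = 6.58
  Creativity 52 × 0.07 = 3.64
  Innovation 87 × 0.4 = 34.8
  Presentation 28 × 0.13 = 3.64
  Difficulty 85 × 0.19 = 16.15
  Technical merit 61 × 0.14 = 8.54
Sum = 73.35
73.35 would be Proficient; cap at Developing applies → Developing.

Developing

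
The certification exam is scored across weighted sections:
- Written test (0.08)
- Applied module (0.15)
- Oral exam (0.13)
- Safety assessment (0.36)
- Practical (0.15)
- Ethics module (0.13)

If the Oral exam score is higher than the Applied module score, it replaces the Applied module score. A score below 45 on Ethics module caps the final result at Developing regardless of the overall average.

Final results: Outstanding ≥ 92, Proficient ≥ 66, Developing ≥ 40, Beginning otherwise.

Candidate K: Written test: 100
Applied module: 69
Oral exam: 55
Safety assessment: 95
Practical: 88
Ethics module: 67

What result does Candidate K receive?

Oral exam (55) ≤ Applied module (69), so Applied module stays at 69.
Ethics module score 67 ≥ 45: minimum met.
Weighted total:
  Written test 100 × 0.08 = 8
  Applied module 69 × 0.15 = 10.35
  Oral exam 55 × 0.13 = 7.15
  Safety assessment 95 × 0.36 = 34.2
  Practical 88 × 0.15 = 13.2
  Ethics module 67 × 0.13 = 8.71
Sum = 81.61
81.61 is ≥ 66 and < 92 → Proficient

Proficient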